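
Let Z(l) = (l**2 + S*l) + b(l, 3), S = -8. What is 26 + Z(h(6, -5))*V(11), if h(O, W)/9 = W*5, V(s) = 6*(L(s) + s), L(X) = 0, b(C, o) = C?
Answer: 3445226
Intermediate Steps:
V(s) = 6*s (V(s) = 6*(0 + s) = 6*s)
h(O, W) = 45*W (h(O, W) = 9*(W*5) = 9*(5*W) = 45*W)
Z(l) = l**2 - 7*l (Z(l) = (l**2 - 8*l) + l = l**2 - 7*l)
26 + Z(h(6, -5))*V(11) = 26 + ((45*(-5))*(-7 + 45*(-5)))*(6*11) = 26 - 225*(-7 - 225)*66 = 26 - 225*(-232)*66 = 26 + 52200*66 = 26 + 3445200 = 3445226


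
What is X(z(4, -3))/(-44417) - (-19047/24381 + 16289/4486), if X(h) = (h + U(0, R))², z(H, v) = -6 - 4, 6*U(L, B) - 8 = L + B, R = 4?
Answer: -659602732903/231334662582 ≈ -2.8513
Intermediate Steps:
U(L, B) = 4/3 + B/6 + L/6 (U(L, B) = 4/3 + (L + B)/6 = 4/3 + (B + L)/6 = 4/3 + (B/6 + L/6) = 4/3 + B/6 + L/6)
z(H, v) = -10
X(h) = (2 + h)² (X(h) = (h + (4/3 + (⅙)*4 + (⅙)*0))² = (h + (4/3 + ⅔ + 0))² = (h + 2)² = (2 + h)²)
X(z(4, -3))/(-44417) - (-19047/24381 + 16289/4486) = (2 - 10)²/(-44417) - (-19047/24381 + 16289/4486) = (-8)²*(-1/44417) - (-19047*1/24381 + 16289*(1/4486)) = 64*(-1/44417) - (-907/1161 + 16289/4486) = -64/44417 - 1*14842727/5208246 = -64/44417 - 14842727/5208246 = -659602732903/231334662582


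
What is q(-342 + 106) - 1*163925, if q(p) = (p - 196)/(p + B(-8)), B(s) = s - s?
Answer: -9671467/59 ≈ -1.6392e+5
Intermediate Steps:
B(s) = 0
q(p) = (-196 + p)/p (q(p) = (p - 196)/(p + 0) = (-196 + p)/p)
q(-342 + 106) - 1*163925 = (-196 + (-342 + 106))/(-342 + 106) - 1*163925 = (-196 - 236)/(-236) - 163925 = -1/236*(-432) - 163925 = 108/59 - 163925 = -9671467/59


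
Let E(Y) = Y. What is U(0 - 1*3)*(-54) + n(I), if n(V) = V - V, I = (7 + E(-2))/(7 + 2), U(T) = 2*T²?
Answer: -972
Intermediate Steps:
I = 5/9 (I = (7 - 2)/(7 + 2) = 5/9 ≈ 0.55556)
n(V) = 0
U(0 - 1*3)*(-54) + n(I) = (2*(0 - 1*3)²)*(-54) + 0 = (2*(0 - 3)²)*(-54) + 0 = (2*(-3)²)*(-54) + 0 = (2*9)*(-54) + 0 = 18*(-54) + 0 = -972 + 0 = -972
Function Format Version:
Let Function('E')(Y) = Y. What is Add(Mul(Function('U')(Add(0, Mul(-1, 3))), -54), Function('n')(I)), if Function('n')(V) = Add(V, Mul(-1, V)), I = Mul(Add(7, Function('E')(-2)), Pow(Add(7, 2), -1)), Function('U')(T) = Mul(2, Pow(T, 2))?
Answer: -972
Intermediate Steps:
I = Rational(5, 9) (I = Mul(Add(7, -2), Pow(Add(7, 2), -1)) = Mul(5, Pow(9, -1)) = Mul(5, Rational(1, 9)) = Rational(5, 9) ≈ 0.55556)
Function('n')(V) = 0
Add(Mul(Function('U')(Add(0, Mul(-1, 3))), -54), Function('n')(I)) = Add(Mul(Mul(2, Pow(Add(0, Mul(-1, 3)), 2)), -54), 0) = Add(Mul(Mul(2, Pow(Add(0, -3), 2)), -54), 0) = Add(Mul(Mul(2, Pow(-3, 2)), -54), 0) = Add(Mul(Mul(2, 9), -54), 0) = Add(Mul(18, -54), 0) = Add(-972, 0) = -972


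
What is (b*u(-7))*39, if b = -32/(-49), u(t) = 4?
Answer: 4992/49 ≈ 101.88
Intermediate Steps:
b = 32/49 (b = -32*(-1/49) = 32/49 ≈ 0.65306)
(b*u(-7))*39 = ((32/49)*4)*39 = (128/49)*39 = 4992/49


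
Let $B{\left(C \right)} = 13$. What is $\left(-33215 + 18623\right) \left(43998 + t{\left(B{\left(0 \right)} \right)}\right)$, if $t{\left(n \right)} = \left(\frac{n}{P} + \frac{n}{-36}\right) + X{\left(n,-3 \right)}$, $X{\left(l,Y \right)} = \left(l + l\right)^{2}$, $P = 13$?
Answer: $- \frac{1955676992}{3} \approx -6.5189 \cdot 10^{8}$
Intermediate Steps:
$X{\left(l,Y \right)} = 4 l^{2}$ ($X{\left(l,Y \right)} = \left(2 l\right)^{2} = 4 l^{2}$)
$t{\left(n \right)} = 4 n^{2} + \frac{23 n}{468}$ ($t{\left(n \right)} = \left(\frac{n}{13} + \frac{n}{-36}\right) + 4 n^{2} = \left(n \frac{1}{13} + n \left(- \frac{1}{36}\right)\right) + 4 n^{2} = \left(\frac{n}{13} - \frac{n}{36}\right) + 4 n^{2} = \frac{23 n}{468} + 4 n^{2} = 4 n^{2} + \frac{23 n}{468}$)
$\left(-33215 + 18623\right) \left(43998 + t{\left(B{\left(0 \right)} \right)}\right) = \left(-33215 + 18623\right) \left(43998 + \frac{1}{468} \cdot 13 \left(23 + 1872 \cdot 13\right)\right) = - 14592 \left(43998 + \frac{1}{468} \cdot 13 \left(23 + 24336\right)\right) = - 14592 \left(43998 + \frac{1}{468} \cdot 13 \cdot 24359\right) = - 14592 \left(43998 + \frac{24359}{36}\right) = \left(-14592\right) \frac{1608287}{36} = - \frac{1955676992}{3}$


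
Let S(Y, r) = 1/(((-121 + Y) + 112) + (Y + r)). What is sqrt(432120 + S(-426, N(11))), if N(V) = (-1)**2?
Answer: sqrt(79898987785)/430 ≈ 657.36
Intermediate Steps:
N(V) = 1
S(Y, r) = 1/(-9 + r + 2*Y) (S(Y, r) = 1/((-9 + Y) + (Y + r)) = 1/(-9 + r + 2*Y))
sqrt(432120 + S(-426, N(11))) = sqrt(432120 + 1/(-9 + 1 + 2*(-426))) = sqrt(432120 + 1/(-9 + 1 - 852)) = sqrt(432120 + 1/(-860)) = sqrt(432120 - 1/860) = sqrt(371623199/860) = sqrt(79898987785)/430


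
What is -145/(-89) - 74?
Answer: -6441/89 ≈ -72.371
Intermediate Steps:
-145/(-89) - 74 = -1/89*(-145) - 74 = 145/89 - 74 = -6441/89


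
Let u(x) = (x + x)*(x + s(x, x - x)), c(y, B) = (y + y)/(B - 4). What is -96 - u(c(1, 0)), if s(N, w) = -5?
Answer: -203/2 ≈ -101.50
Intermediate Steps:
c(y, B) = 2*y/(-4 + B) (c(y, B) = (2*y)/(-4 + B) = 2*y/(-4 + B))
u(x) = 2*x*(-5 + x) (u(x) = (x + x)*(x - 5) = (2*x)*(-5 + x) = 2*x*(-5 + x))
-96 - u(c(1, 0)) = -96 - 2*2*1/(-4 + 0)*(-5 + 2*1/(-4 + 0)) = -96 - 2*2*1/(-4)*(-5 + 2*1/(-4)) = -96 - 2*2*1*(-1/4)*(-5 + 2*1*(-1/4)) = -96 - 2*(-1)*(-5 - 1/2)/2 = -96 - 2*(-1)*(-11)/(2*2) = -96 - 1*11/2 = -96 - 11/2 = -203/2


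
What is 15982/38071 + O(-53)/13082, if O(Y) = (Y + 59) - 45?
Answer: 207591755/498044822 ≈ 0.41681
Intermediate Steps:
O(Y) = 14 + Y (O(Y) = (59 + Y) - 45 = 14 + Y)
15982/38071 + O(-53)/13082 = 15982/38071 + (14 - 53)/13082 = 15982*(1/38071) - 39*1/13082 = 15982/38071 - 39/13082 = 207591755/498044822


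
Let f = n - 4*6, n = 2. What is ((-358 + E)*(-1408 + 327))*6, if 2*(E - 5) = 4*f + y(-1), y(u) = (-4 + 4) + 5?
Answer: 2558727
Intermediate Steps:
y(u) = 5 (y(u) = 0 + 5 = 5)
f = -22 (f = 2 - 4*6 = 2 - 24 = -22)
E = -73/2 (E = 5 + (4*(-22) + 5)/2 = 5 + (-88 + 5)/2 = 5 + (1/2)*(-83) = 5 - 83/2 = -73/2 ≈ -36.500)
((-358 + E)*(-1408 + 327))*6 = ((-358 - 73/2)*(-1408 + 327))*6 = -789/2*(-1081)*6 = (852909/2)*6 = 2558727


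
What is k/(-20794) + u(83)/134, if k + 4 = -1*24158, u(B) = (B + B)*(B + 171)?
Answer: 219998981/696599 ≈ 315.82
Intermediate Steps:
u(B) = 2*B*(171 + B) (u(B) = (2*B)*(171 + B) = 2*B*(171 + B))
k = -24162 (k = -4 - 1*24158 = -4 - 24158 = -24162)
k/(-20794) + u(83)/134 = -24162/(-20794) + (2*83*(171 + 83))/134 = -24162*(-1/20794) + (2*83*254)*(1/134) = 12081/10397 + 42164*(1/134) = 12081/10397 + 21082/67 = 219998981/696599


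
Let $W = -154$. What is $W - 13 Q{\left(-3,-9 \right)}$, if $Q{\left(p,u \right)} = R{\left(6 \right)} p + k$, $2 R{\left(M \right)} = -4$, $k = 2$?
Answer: $-258$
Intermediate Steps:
$R{\left(M \right)} = -2$ ($R{\left(M \right)} = \frac{1}{2} \left(-4\right) = -2$)
$Q{\left(p,u \right)} = 2 - 2 p$ ($Q{\left(p,u \right)} = - 2 p + 2 = 2 - 2 p$)
$W - 13 Q{\left(-3,-9 \right)} = -154 - 13 \left(2 - -6\right) = -154 - 13 \left(2 + 6\right) = -154 - 104 = -258$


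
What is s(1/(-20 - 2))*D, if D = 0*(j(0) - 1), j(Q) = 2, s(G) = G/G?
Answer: 0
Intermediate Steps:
s(G) = 1
D = 0 (D = 0*(2 - 1) = 0*1 = 0)
s(1/(-20 - 2))*D = 1*0 = 0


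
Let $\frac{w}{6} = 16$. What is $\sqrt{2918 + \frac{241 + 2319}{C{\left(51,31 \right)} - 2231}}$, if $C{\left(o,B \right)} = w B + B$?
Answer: $\frac{\sqrt{27486502}}{97} \approx 54.049$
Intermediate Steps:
$w = 96$ ($w = 6 \cdot 16 = 96$)
$C{\left(o,B \right)} = 97 B$ ($C{\left(o,B \right)} = 96 B + B = 97 B$)
$\sqrt{2918 + \frac{241 + 2319}{C{\left(51,31 \right)} - 2231}} = \sqrt{2918 + \frac{241 + 2319}{97 \cdot 31 - 2231}} = \sqrt{2918 + \frac{2560}{3007 - 2231}} = \sqrt{2918 + \frac{2560}{776}} = \sqrt{2918 + 2560 \cdot \frac{1}{776}} = \sqrt{2918 + \frac{320}{97}} = \sqrt{\frac{283366}{97}} = \frac{\sqrt{27486502}}{97}$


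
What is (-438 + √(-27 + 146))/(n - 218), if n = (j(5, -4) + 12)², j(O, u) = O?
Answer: -438/71 + √119/71 ≈ -6.0154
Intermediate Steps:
n = 289 (n = (5 + 12)² = 17² = 289)
(-438 + √(-27 + 146))/(n - 218) = (-438 + √(-27 + 146))/(289 - 218) = (-438 + √119)/71 = (-438 + √119)*(1/71) = -438/71 + √119/71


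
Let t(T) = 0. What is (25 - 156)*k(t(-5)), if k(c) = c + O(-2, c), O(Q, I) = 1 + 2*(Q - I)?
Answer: 393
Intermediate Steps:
O(Q, I) = 1 - 2*I + 2*Q (O(Q, I) = 1 + (-2*I + 2*Q) = 1 - 2*I + 2*Q)
k(c) = -3 - c (k(c) = c + (1 - 2*c + 2*(-2)) = c + (1 - 2*c - 4) = c + (-3 - 2*c) = -3 - c)
(25 - 156)*k(t(-5)) = (25 - 156)*(-3 - 1*0) = -131*(-3 + 0) = -131*(-3) = 393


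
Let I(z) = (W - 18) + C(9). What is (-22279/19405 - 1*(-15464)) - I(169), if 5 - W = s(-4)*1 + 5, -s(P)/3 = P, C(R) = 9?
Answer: 300464146/19405 ≈ 15484.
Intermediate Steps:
s(P) = -3*P
W = -12 (W = 5 - (-3*(-4)*1 + 5) = 5 - (12*1 + 5) = 5 - (12 + 5) = 5 - 1*17 = 5 - 17 = -12)
I(z) = -21 (I(z) = (-12 - 18) + 9 = -30 + 9 = -21)
(-22279/19405 - 1*(-15464)) - I(169) = (-22279/19405 - 1*(-15464)) - 1*(-21) = (-22279*1/19405 + 15464) + 21 = (-22279/19405 + 15464) + 21 = 300056641/19405 + 21 = 300464146/19405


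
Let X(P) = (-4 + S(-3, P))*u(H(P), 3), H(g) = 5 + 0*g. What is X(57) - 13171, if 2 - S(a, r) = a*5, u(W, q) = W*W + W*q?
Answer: -12651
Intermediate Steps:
H(g) = 5 (H(g) = 5 + 0 = 5)
u(W, q) = W² + W*q
S(a, r) = 2 - 5*a (S(a, r) = 2 - a*5 = 2 - 5*a)
X(P) = 520 (X(P) = (-4 + (2 - 5*(-3)))*(5*(5 + 3)) = (-4 + (2 + 15))*(5*8) = (-4 + 17)*40 = 13*40 = 520)
X(57) - 13171 = 520 - 13171 = -12651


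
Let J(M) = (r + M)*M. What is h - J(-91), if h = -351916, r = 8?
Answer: -359469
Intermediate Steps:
J(M) = M*(8 + M) (J(M) = (8 + M)*M = M*(8 + M))
h - J(-91) = -351916 - (-91)*(8 - 91) = -351916 - (-91)*(-83) = -351916 - 1*7553 = -351916 - 7553 = -359469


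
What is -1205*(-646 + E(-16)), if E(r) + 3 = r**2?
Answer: 473565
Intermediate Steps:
E(r) = -3 + r**2
-1205*(-646 + E(-16)) = -1205*(-646 + (-3 + (-16)**2)) = -1205*(-646 + (-3 + 256)) = -1205*(-646 + 253) = -1205*(-393) = 473565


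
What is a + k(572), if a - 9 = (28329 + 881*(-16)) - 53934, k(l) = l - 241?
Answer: -39361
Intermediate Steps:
k(l) = -241 + l
a = -39692 (a = 9 + ((28329 + 881*(-16)) - 53934) = 9 + ((28329 - 14096) - 53934) = 9 + (14233 - 53934) = 9 - 39701 = -39692)
a + k(572) = -39692 + (-241 + 572) = -39692 + 331 = -39361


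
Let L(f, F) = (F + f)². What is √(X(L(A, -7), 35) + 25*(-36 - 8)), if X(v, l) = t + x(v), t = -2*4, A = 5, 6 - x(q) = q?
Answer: I*√1106 ≈ 33.257*I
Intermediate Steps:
x(q) = 6 - q
t = -8
X(v, l) = -2 - v (X(v, l) = -8 + (6 - v) = -2 - v)
√(X(L(A, -7), 35) + 25*(-36 - 8)) = √((-2 - (-7 + 5)²) + 25*(-36 - 8)) = √((-2 - 1*(-2)²) + 25*(-44)) = √((-2 - 1*4) - 1100) = √((-2 - 4) - 1100) = √(-6 - 1100) = √(-1106) = I*√1106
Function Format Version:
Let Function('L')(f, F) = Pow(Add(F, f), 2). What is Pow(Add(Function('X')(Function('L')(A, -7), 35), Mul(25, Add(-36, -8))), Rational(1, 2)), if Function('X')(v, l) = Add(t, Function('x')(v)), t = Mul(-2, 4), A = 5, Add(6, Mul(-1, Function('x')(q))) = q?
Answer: Mul(I, Pow(1106, Rational(1, 2))) ≈ Mul(33.257, I)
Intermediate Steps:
Function('x')(q) = Add(6, Mul(-1, q))
t = -8
Function('X')(v, l) = Add(-2, Mul(-1, v)) (Function('X')(v, l) = Add(-8, Add(6, Mul(-1, v))) = Add(-2, Mul(-1, v)))
Pow(Add(Function('X')(Function('L')(A, -7), 35), Mul(25, Add(-36, -8))), Rational(1, 2)) = Pow(Add(Add(-2, Mul(-1, Pow(Add(-7, 5), 2))), Mul(25, Add(-36, -8))), Rational(1, 2)) = Pow(Add(Add(-2, Mul(-1, Pow(-2, 2))), Mul(25, -44)), Rational(1, 2)) = Pow(Add(Add(-2, Mul(-1, 4)), -1100), Rational(1, 2)) = Pow(Add(Add(-2, -4), -1100), Rational(1, 2)) = Pow(Add(-6, -1100), Rational(1, 2)) = Pow(-1106, Rational(1, 2)) = Mul(I, Pow(1106, Rational(1, 2)))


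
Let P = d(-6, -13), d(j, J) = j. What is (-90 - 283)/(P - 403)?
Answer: 373/409 ≈ 0.91198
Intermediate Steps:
P = -6
(-90 - 283)/(P - 403) = (-90 - 283)/(-6 - 403) = -373/(-409) = -373*(-1/409) = 373/409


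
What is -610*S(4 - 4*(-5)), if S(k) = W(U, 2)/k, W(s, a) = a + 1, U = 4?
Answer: -305/4 ≈ -76.250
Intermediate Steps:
W(s, a) = 1 + a
S(k) = 3/k (S(k) = (1 + 2)/k = 3/k)
-610*S(4 - 4*(-5)) = -1830/(4 - 4*(-5)) = -1830/(4 + 20) = -1830/24 = -610*⅛ = -305/4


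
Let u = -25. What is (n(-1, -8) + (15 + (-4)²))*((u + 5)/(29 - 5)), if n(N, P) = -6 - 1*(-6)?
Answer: -155/6 ≈ -25.833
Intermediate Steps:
n(N, P) = 0 (n(N, P) = -6 + 6 = 0)
(n(-1, -8) + (15 + (-4)²))*((u + 5)/(29 - 5)) = (0 + (15 + (-4)²))*((-25 + 5)/(29 - 5)) = (0 + (15 + 16))*(-20/24) = (0 + 31)*(-20*1/24) = 31*(-⅚) = -155/6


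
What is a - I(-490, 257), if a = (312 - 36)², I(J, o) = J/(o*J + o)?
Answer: 9573265958/125673 ≈ 76176.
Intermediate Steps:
I(J, o) = J/(o + J*o) (I(J, o) = J/(J*o + o) = J/(o + J*o))
a = 76176 (a = 276² = 76176)
a - I(-490, 257) = 76176 - (-490)/(257*(1 - 490)) = 76176 - (-490)/(257*(-489)) = 76176 - (-490)*(-1)/(257*489) = 76176 - 1*490/125673 = 76176 - 490/125673 = 9573265958/125673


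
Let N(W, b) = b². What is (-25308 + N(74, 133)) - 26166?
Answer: -33785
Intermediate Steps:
(-25308 + N(74, 133)) - 26166 = (-25308 + 133²) - 26166 = (-25308 + 17689) - 26166 = -7619 - 26166 = -33785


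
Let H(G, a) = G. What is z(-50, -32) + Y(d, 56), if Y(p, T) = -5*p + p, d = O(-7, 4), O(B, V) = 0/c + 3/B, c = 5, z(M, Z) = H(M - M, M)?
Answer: 12/7 ≈ 1.7143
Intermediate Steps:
z(M, Z) = 0 (z(M, Z) = M - M = 0)
O(B, V) = 3/B (O(B, V) = 0/5 + 3/B = 0*(⅕) + 3/B = 0 + 3/B = 3/B)
d = -3/7 (d = 3/(-7) = 3*(-⅐) = -3/7 ≈ -0.42857)
Y(p, T) = -4*p
z(-50, -32) + Y(d, 56) = 0 - 4*(-3/7) = 0 + 12/7 = 12/7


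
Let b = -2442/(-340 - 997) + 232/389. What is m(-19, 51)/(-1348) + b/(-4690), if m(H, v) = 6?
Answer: -4083515369/822022589290 ≈ -0.0049676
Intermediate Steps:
b = 1260122/520093 (b = -2442/(-1337) + 232*(1/389) = -2442*(-1/1337) + 232/389 = 2442/1337 + 232/389 = 1260122/520093 ≈ 2.4229)
m(-19, 51)/(-1348) + b/(-4690) = 6/(-1348) + (1260122/520093)/(-4690) = 6*(-1/1348) + (1260122/520093)*(-1/4690) = -3/674 - 630061/1219618085 = -4083515369/822022589290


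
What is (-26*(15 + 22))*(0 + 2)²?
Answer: -3848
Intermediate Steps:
(-26*(15 + 22))*(0 + 2)² = -26*37*2² = -962*4 = -3848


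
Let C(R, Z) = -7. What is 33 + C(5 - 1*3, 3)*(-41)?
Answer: 320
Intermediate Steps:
33 + C(5 - 1*3, 3)*(-41) = 33 - 7*(-41) = 33 + 287 = 320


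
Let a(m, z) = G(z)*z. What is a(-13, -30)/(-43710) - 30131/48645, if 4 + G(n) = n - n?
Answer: -938201/1507995 ≈ -0.62215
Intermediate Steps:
G(n) = -4 (G(n) = -4 + (n - n) = -4 + 0 = -4)
a(m, z) = -4*z
a(-13, -30)/(-43710) - 30131/48645 = -4*(-30)/(-43710) - 30131/48645 = 120*(-1/43710) - 30131*1/48645 = -4/1457 - 30131/48645 = -938201/1507995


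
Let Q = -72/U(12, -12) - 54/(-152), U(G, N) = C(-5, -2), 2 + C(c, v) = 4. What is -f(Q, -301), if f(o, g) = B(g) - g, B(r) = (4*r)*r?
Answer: -362705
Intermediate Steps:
C(c, v) = 2 (C(c, v) = -2 + 4 = 2)
U(G, N) = 2
B(r) = 4*r²
Q = -2709/76 (Q = -72/2 - 54/(-152) = -72*½ - 54*(-1/152) = -36 + 27/76 = -2709/76 ≈ -35.645)
f(o, g) = -g + 4*g² (f(o, g) = 4*g² - g = -g + 4*g²)
-f(Q, -301) = -(-301)*(-1 + 4*(-301)) = -(-301)*(-1 - 1204) = -(-301)*(-1205) = -1*362705 = -362705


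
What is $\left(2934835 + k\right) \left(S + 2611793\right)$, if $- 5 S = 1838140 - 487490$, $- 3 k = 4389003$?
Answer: $3446539219942$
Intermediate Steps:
$k = -1463001$ ($k = \left(- \frac{1}{3}\right) 4389003 = -1463001$)
$S = -270130$ ($S = - \frac{1838140 - 487490}{5} = \left(- \frac{1}{5}\right) 1350650 = -270130$)
$\left(2934835 + k\right) \left(S + 2611793\right) = \left(2934835 - 1463001\right) \left(-270130 + 2611793\right) = 1471834 \cdot 2341663 = 3446539219942$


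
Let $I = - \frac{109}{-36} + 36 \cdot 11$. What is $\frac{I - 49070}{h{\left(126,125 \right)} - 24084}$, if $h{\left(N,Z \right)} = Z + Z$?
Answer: $\frac{1752155}{858024} \approx 2.0421$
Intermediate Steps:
$h{\left(N,Z \right)} = 2 Z$
$I = \frac{14365}{36}$ ($I = \left(-109\right) \left(- \frac{1}{36}\right) + 396 = \frac{109}{36} + 396 = \frac{14365}{36} \approx 399.03$)
$\frac{I - 49070}{h{\left(126,125 \right)} - 24084} = \frac{\frac{14365}{36} - 49070}{2 \cdot 125 - 24084} = - \frac{1752155}{36 \left(250 - 24084\right)} = - \frac{1752155}{36 \left(-23834\right)} = \left(- \frac{1752155}{36}\right) \left(- \frac{1}{23834}\right) = \frac{1752155}{858024}$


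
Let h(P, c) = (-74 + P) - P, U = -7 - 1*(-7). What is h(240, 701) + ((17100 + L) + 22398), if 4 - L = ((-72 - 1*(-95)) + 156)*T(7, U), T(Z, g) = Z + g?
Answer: 38175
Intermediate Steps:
U = 0 (U = -7 + 7 = 0)
h(P, c) = -74
L = -1249 (L = 4 - ((-72 - 1*(-95)) + 156)*(7 + 0) = 4 - ((-72 + 95) + 156)*7 = 4 - (23 + 156)*7 = 4 - 179*7 = 4 - 1*1253 = 4 - 1253 = -1249)
h(240, 701) + ((17100 + L) + 22398) = -74 + ((17100 - 1249) + 22398) = -74 + (15851 + 22398) = -74 + 38249 = 38175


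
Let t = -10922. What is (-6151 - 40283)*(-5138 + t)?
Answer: 745730040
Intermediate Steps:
(-6151 - 40283)*(-5138 + t) = (-6151 - 40283)*(-5138 - 10922) = -46434*(-16060) = 745730040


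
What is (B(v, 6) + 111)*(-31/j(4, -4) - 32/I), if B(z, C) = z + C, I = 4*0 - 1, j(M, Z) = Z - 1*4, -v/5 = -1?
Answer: 17507/4 ≈ 4376.8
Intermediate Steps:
v = 5 (v = -5*(-1) = 5)
j(M, Z) = -4 + Z (j(M, Z) = Z - 4 = -4 + Z)
I = -1 (I = 0 - 1 = -1)
B(z, C) = C + z
(B(v, 6) + 111)*(-31/j(4, -4) - 32/I) = ((6 + 5) + 111)*(-31/(-4 - 4) - 32/(-1)) = (11 + 111)*(-31/(-8) - 32*(-1)) = 122*(-31*(-1/8) + 32) = 122*(31/8 + 32) = 122*(287/8) = 17507/4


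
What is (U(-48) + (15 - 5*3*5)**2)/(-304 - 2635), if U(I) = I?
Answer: -3552/2939 ≈ -1.2086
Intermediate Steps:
(U(-48) + (15 - 5*3*5)**2)/(-304 - 2635) = (-48 + (15 - 5*3*5)**2)/(-304 - 2635) = (-48 + (15 - 15*5)**2)/(-2939) = (-48 + (15 - 75)**2)*(-1/2939) = (-48 + (-60)**2)*(-1/2939) = (-48 + 3600)*(-1/2939) = 3552*(-1/2939) = -3552/2939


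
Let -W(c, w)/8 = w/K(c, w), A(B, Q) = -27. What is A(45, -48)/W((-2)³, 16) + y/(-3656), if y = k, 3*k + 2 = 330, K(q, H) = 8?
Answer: 36361/21936 ≈ 1.6576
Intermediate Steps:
k = 328/3 (k = -⅔ + (⅓)*330 = -⅔ + 110 = 328/3 ≈ 109.33)
W(c, w) = -w (W(c, w) = -8*w/8 = -w)
y = 328/3 ≈ 109.33
A(45, -48)/W((-2)³, 16) + y/(-3656) = -27/((-1*16)) + (328/3)/(-3656) = -27/(-16) + (328/3)*(-1/3656) = -27*(-1/16) - 41/1371 = 27/16 - 41/1371 = 36361/21936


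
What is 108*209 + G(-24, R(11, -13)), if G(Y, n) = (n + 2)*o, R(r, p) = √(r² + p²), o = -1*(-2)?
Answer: 22576 + 2*√290 ≈ 22610.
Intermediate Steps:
o = 2
R(r, p) = √(p² + r²)
G(Y, n) = 4 + 2*n (G(Y, n) = (n + 2)*2 = (2 + n)*2 = 4 + 2*n)
108*209 + G(-24, R(11, -13)) = 108*209 + (4 + 2*√((-13)² + 11²)) = 22572 + (4 + 2*√(169 + 121)) = 22572 + (4 + 2*√290) = 22576 + 2*√290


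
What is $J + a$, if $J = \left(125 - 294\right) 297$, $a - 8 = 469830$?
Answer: $419645$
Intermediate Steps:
$a = 469838$ ($a = 8 + 469830 = 469838$)
$J = -50193$ ($J = \left(-169\right) 297 = -50193$)
$J + a = -50193 + 469838 = 419645$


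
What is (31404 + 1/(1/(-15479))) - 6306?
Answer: 9619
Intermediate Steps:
(31404 + 1/(1/(-15479))) - 6306 = (31404 + 1/(-1/15479)) - 6306 = (31404 - 15479) - 6306 = 15925 - 6306 = 9619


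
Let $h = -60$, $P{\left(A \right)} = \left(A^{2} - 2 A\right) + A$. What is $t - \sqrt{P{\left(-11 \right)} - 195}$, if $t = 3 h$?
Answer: $-180 - 3 i \sqrt{7} \approx -180.0 - 7.9373 i$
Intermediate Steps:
$P{\left(A \right)} = A^{2} - A$
$t = -180$ ($t = 3 \left(-60\right) = -180$)
$t - \sqrt{P{\left(-11 \right)} - 195} = -180 - \sqrt{- 11 \left(-1 - 11\right) - 195} = -180 - \sqrt{\left(-11\right) \left(-12\right) - 195} = -180 - \sqrt{132 - 195} = -180 - \sqrt{-63} = -180 - 3 i \sqrt{7}$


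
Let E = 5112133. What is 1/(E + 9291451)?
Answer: 1/14403584 ≈ 6.9427e-8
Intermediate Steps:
1/(E + 9291451) = 1/(5112133 + 9291451) = 1/14403584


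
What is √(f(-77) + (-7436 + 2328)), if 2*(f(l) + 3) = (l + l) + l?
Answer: I*√20906/2 ≈ 72.295*I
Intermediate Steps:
f(l) = -3 + 3*l/2 (f(l) = -3 + ((l + l) + l)/2 = -3 + (2*l + l)/2 = -3 + (3*l)/2 = -3 + 3*l/2)
√(f(-77) + (-7436 + 2328)) = √((-3 + (3/2)*(-77)) + (-7436 + 2328)) = √((-3 - 231/2) - 5108) = √(-237/2 - 5108) = √(-10453/2) = I*√20906/2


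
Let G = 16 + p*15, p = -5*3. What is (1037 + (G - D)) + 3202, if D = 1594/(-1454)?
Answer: 2930607/727 ≈ 4031.1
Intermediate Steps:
p = -15
D = -797/727 (D = 1594*(-1/1454) = -797/727 ≈ -1.0963)
G = -209 (G = 16 - 15*15 = 16 - 225 = -209)
(1037 + (G - D)) + 3202 = (1037 + (-209 - 1*(-797/727))) + 3202 = (1037 + (-209 + 797/727)) + 3202 = (1037 - 151146/727) + 3202 = 602753/727 + 3202 = 2930607/727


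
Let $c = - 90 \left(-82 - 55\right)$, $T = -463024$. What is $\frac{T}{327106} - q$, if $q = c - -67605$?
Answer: $- \frac{13073840567}{163553} \approx -79936.0$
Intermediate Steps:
$c = 12330$ ($c = \left(-90\right) \left(-137\right) = 12330$)
$q = 79935$ ($q = 12330 - -67605 = 12330 + \left(-46020 + 113625\right) = 12330 + 67605 = 79935$)
$\frac{T}{327106} - q = - \frac{463024}{327106} - 79935 = \left(-463024\right) \frac{1}{327106} - 79935 = - \frac{231512}{163553} - 79935 = - \frac{13073840567}{163553}$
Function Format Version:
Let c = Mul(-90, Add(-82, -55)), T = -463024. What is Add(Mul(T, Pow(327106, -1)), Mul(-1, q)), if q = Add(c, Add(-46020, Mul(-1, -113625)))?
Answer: Rational(-13073840567, 163553) ≈ -79936.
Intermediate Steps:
c = 12330 (c = Mul(-90, -137) = 12330)
q = 79935 (q = Add(12330, Add(-46020, Mul(-1, -113625))) = Add(12330, Add(-46020, 113625)) = Add(12330, 67605) = 79935)
Add(Mul(T, Pow(327106, -1)), Mul(-1, q)) = Add(Mul(-463024, Pow(327106, -1)), Mul(-1, 79935)) = Add(Mul(-463024, Rational(1, 327106)), -79935) = Add(Rational(-231512, 163553), -79935) = Rational(-13073840567, 163553)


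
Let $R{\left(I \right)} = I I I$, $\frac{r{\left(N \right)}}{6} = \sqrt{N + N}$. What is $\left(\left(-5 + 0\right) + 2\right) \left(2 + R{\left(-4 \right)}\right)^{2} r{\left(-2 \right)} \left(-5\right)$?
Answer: $691920 i \approx 6.9192 \cdot 10^{5} i$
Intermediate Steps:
$r{\left(N \right)} = 6 \sqrt{2} \sqrt{N}$ ($r{\left(N \right)} = 6 \sqrt{N + N} = 6 \sqrt{2 N} = 6 \sqrt{2} \sqrt{N}$)
$R{\left(I \right)} = I^{3}$ ($R{\left(I \right)} = I^{2} I = I^{3}$)
$\left(\left(-5 + 0\right) + 2\right) \left(2 + R{\left(-4 \right)}\right)^{2} r{\left(-2 \right)} \left(-5\right) = \left(\left(-5 + 0\right) + 2\right) \left(2 + \left(-4\right)^{3}\right)^{2} \cdot 6 \sqrt{2} \sqrt{-2} \left(-5\right) = \left(-5 + 2\right) \left(2 - 64\right)^{2} \cdot 6 \sqrt{2} i \sqrt{2} \left(-5\right) = - 3 \left(-62\right)^{2} \cdot 12 i \left(-5\right) = \left(-3\right) 3844 \left(- 60 i\right) = - 11532 \left(- 60 i\right) = 691920 i$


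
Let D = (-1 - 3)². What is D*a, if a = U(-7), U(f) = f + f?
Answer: -224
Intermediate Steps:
U(f) = 2*f
D = 16 (D = (-4)² = 16)
a = -14 (a = 2*(-7) = -14)
D*a = 16*(-14) = -224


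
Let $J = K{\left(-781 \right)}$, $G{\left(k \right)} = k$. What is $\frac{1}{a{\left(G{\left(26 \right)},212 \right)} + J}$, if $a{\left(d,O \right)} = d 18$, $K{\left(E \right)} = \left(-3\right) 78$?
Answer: $\frac{1}{234} \approx 0.0042735$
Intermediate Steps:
$K{\left(E \right)} = -234$
$J = -234$
$a{\left(d,O \right)} = 18 d$
$\frac{1}{a{\left(G{\left(26 \right)},212 \right)} + J} = \frac{1}{18 \cdot 26 - 234} = \frac{1}{468 - 234} = \frac{1}{234}$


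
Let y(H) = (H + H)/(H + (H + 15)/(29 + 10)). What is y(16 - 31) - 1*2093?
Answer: -2091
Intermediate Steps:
y(H) = 2*H/(5/13 + 40*H/39) (y(H) = (2*H)/(H + (15 + H)/39) = (2*H)/(H + (15 + H)*(1/39)) = (2*H)/(H + (5/13 + H/39)) = (2*H)/(5/13 + 40*H/39) = 2*H/(5/13 + 40*H/39))
y(16 - 31) - 1*2093 = 78*(16 - 31)/(5*(3 + 8*(16 - 31))) - 1*2093 = (78/5)*(-15)/(3 + 8*(-15)) - 2093 = (78/5)*(-15)/(3 - 120) - 2093 = (78/5)*(-15)/(-117) - 2093 = (78/5)*(-15)*(-1/117) - 2093 = 2 - 2093 = -2091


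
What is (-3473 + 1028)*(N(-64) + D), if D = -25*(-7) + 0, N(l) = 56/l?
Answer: -3405885/8 ≈ -4.2574e+5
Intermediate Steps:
D = 175 (D = 175 + 0 = 175)
(-3473 + 1028)*(N(-64) + D) = (-3473 + 1028)*(56/(-64) + 175) = -2445*(56*(-1/64) + 175) = -2445*(-7/8 + 175) = -2445*1393/8 = -3405885/8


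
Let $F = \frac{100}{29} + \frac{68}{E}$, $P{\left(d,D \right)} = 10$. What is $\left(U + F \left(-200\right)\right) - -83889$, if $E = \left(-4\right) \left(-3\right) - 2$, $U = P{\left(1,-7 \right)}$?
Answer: $\frac{2373631}{29} \approx 81849.0$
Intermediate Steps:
$U = 10$
$E = 10$ ($E = 12 - 2 = 10$)
$F = \frac{1486}{145}$ ($F = \frac{100}{29} + \frac{68}{10} = 100 \cdot \frac{1}{29} + 68 \cdot \frac{1}{10} = \frac{100}{29} + \frac{34}{5} = \frac{1486}{145} \approx 10.248$)
$\left(U + F \left(-200\right)\right) - -83889 = \left(10 + \frac{1486}{145} \left(-200\right)\right) - -83889 = \left(10 - \frac{59440}{29}\right) + 83889 = - \frac{59150}{29} + 83889 = \frac{2373631}{29}$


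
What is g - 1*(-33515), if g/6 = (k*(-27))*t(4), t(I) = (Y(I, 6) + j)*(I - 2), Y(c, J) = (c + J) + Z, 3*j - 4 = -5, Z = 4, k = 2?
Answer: 24659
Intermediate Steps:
j = -⅓ (j = 4/3 + (⅓)*(-5) = 4/3 - 5/3 = -⅓ ≈ -0.33333)
Y(c, J) = 4 + J + c (Y(c, J) = (c + J) + 4 = (J + c) + 4 = 4 + J + c)
t(I) = (-2 + I)*(29/3 + I) (t(I) = ((4 + 6 + I) - ⅓)*(I - 2) = ((10 + I) - ⅓)*(-2 + I) = (29/3 + I)*(-2 + I) = (-2 + I)*(29/3 + I))
g = -8856 (g = 6*((2*(-27))*(-58/3 + 4² + (23/3)*4)) = 6*(-54*(-58/3 + 16 + 92/3)) = 6*(-54*82/3) = 6*(-1476) = -8856)
g - 1*(-33515) = -8856 - 1*(-33515) = -8856 + 33515 = 24659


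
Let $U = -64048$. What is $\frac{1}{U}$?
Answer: $- \frac{1}{64048} \approx -1.5613 \cdot 10^{-5}$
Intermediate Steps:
$\frac{1}{U} = \frac{1}{-64048} = - \frac{1}{64048}$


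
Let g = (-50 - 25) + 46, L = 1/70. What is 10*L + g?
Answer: -202/7 ≈ -28.857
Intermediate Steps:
L = 1/70 ≈ 0.014286
g = -29 (g = -75 + 46 = -29)
10*L + g = 10*(1/70) - 29 = ⅐ - 29 = -202/7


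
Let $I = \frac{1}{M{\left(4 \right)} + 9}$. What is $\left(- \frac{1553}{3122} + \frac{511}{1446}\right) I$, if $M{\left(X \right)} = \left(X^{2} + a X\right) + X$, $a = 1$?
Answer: $- \frac{162574}{37243899} \approx -0.0043651$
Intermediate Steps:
$M{\left(X \right)} = X^{2} + 2 X$ ($M{\left(X \right)} = \left(X^{2} + 1 X\right) + X = \left(X^{2} + X\right) + X = \left(X + X^{2}\right) + X = X^{2} + 2 X$)
$I = \frac{1}{33}$ ($I = \frac{1}{4 \left(2 + 4\right) + 9} = \frac{1}{4 \cdot 6 + 9} = \frac{1}{24 + 9} = \frac{1}{33} \approx 0.030303$)
$\left(- \frac{1553}{3122} + \frac{511}{1446}\right) I = \left(- \frac{1553}{3122} + \frac{511}{1446}\right) \frac{1}{33} = \left(- \frac{162574}{1128603}\right) \frac{1}{33} = - \frac{162574}{37243899}$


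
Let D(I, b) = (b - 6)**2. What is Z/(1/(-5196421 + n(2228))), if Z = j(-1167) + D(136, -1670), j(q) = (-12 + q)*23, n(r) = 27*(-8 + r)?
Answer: -14288965898179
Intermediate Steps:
D(I, b) = (-6 + b)**2
n(r) = -216 + 27*r
j(q) = -276 + 23*q
Z = 2781859 (Z = (-276 + 23*(-1167)) + (-6 - 1670)**2 = (-276 - 26841) + (-1676)**2 = -27117 + 2808976 = 2781859)
Z/(1/(-5196421 + n(2228))) = 2781859/(1/(-5196421 + (-216 + 27*2228))) = 2781859/(1/(-5196421 + (-216 + 60156))) = 2781859/(1/(-5196421 + 59940)) = 2781859/(1/(-5136481)) = 2781859/(-1/5136481) = 2781859*(-5136481) = -14288965898179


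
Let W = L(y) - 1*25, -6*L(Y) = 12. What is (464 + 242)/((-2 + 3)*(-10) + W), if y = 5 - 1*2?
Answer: -706/37 ≈ -19.081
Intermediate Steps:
y = 3 (y = 5 - 2 = 3)
L(Y) = -2 (L(Y) = -1/6*12 = -2)
W = -27 (W = -2 - 1*25 = -2 - 25 = -27)
(464 + 242)/((-2 + 3)*(-10) + W) = (464 + 242)/((-2 + 3)*(-10) - 27) = 706/(1*(-10) - 27) = 706/(-10 - 27) = 706/(-37) = 706*(-1/37) = -706/37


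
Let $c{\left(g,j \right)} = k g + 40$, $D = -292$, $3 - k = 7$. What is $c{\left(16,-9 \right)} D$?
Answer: $7008$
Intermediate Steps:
$k = -4$ ($k = 3 - 7 = -4$)
$c{\left(g,j \right)} = 40 - 4 g$ ($c{\left(g,j \right)} = - 4 g + 40 = 40 - 4 g$)
$c{\left(16,-9 \right)} D = \left(40 - 64\right) \left(-292\right) = \left(-24\right) \left(-292\right) = 7008$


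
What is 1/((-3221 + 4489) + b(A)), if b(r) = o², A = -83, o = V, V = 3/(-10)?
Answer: 100/126809 ≈ 0.00078859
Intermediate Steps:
V = -3/10 (V = 3*(-⅒) = -3/10 ≈ -0.30000)
o = -3/10 ≈ -0.30000
b(r) = 9/100 (b(r) = (-3/10)² = 9/100)
1/((-3221 + 4489) + b(A)) = 1/((-3221 + 4489) + 9/100) = 1/(1268 + 9/100) = 1/(126809/100) = 100/126809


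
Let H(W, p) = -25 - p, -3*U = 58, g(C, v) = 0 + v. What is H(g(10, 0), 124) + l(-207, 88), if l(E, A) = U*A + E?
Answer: -6172/3 ≈ -2057.3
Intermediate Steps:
g(C, v) = v
U = -58/3 (U = -1/3*58 = -58/3 ≈ -19.333)
l(E, A) = E - 58*A/3 (l(E, A) = -58*A/3 + E = E - 58*A/3)
H(g(10, 0), 124) + l(-207, 88) = (-25 - 1*124) + (-207 - 58/3*88) = (-25 - 124) + (-207 - 5104/3) = -149 - 5725/3 = -6172/3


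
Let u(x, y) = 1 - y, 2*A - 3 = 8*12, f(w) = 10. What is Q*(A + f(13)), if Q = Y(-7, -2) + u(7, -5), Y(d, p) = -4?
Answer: 119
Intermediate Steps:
A = 99/2 (A = 3/2 + (8*12)/2 = 3/2 + (½)*96 = 3/2 + 48 = 99/2 ≈ 49.500)
Q = 2 (Q = -4 + (1 - 1*(-5)) = -4 + (1 + 5) = -4 + 6 = 2)
Q*(A + f(13)) = 2*(99/2 + 10) = 2*(119/2) = 119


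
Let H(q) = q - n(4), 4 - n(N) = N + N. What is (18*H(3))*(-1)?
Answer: -126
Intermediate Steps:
n(N) = 4 - 2*N (n(N) = 4 - (N + N) = 4 - 2*N)
H(q) = 4 + q (H(q) = q - (4 - 2*4) = q - (4 - 8) = q - 1*(-4) = q + 4 = 4 + q)
(18*H(3))*(-1) = (18*(4 + 3))*(-1) = (18*7)*(-1) = 126*(-1) = -126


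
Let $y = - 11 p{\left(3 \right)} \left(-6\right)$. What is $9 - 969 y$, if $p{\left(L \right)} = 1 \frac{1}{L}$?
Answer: $-21309$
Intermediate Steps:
$p{\left(L \right)} = \frac{1}{L}$
$y = 22$ ($y = - \frac{11}{3} \left(-6\right) = \left(-11\right) \frac{1}{3} \left(-6\right) = \left(- \frac{11}{3}\right) \left(-6\right) = 22$)
$9 - 969 y = 9 - 21318 = -21309$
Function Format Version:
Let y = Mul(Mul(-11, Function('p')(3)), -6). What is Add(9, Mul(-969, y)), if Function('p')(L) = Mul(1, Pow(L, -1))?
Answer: -21309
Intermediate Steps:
Function('p')(L) = Pow(L, -1)
y = 22 (y = Mul(Mul(-11, Pow(3, -1)), -6) = Mul(Mul(-11, Rational(1, 3)), -6) = Mul(Rational(-11, 3), -6) = 22)
Add(9, Mul(-969, y)) = Add(9, Mul(-969, 22)) = Add(9, -21318) = -21309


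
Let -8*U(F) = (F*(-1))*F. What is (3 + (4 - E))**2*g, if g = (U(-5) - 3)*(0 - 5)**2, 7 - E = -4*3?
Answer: 450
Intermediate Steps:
E = 19 (E = 7 - (-4)*3 = 7 - 1*(-12) = 7 + 12 = 19)
U(F) = F**2/8 (U(F) = -F*(-1)*F/8 = -(-F)*F/8 = -(-1)*F**2/8 = F**2/8)
g = 25/8 (g = ((1/8)*(-5)**2 - 3)*(0 - 5)**2 = ((1/8)*25 - 3)*(-5)**2 = (25/8 - 3)*25 = (1/8)*25 = 25/8 ≈ 3.1250)
(3 + (4 - E))**2*g = (3 + (4 - 1*19))**2*(25/8) = (3 + (4 - 19))**2*(25/8) = (3 - 15)**2*(25/8) = (-12)**2*(25/8) = 144*(25/8) = 450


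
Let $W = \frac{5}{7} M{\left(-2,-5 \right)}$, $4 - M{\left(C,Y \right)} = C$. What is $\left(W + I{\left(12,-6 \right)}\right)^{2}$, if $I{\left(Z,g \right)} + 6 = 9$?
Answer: $\frac{2601}{49} \approx 53.082$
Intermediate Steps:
$M{\left(C,Y \right)} = 4 - C$
$I{\left(Z,g \right)} = 3$ ($I{\left(Z,g \right)} = -6 + 9 = 3$)
$W = \frac{30}{7}$ ($W = \frac{5}{7} \left(4 - -2\right) = 5 \cdot \frac{1}{7} \left(4 + 2\right) = \frac{5}{7} \cdot 6 = \frac{30}{7} \approx 4.2857$)
$\left(W + I{\left(12,-6 \right)}\right)^{2} = \left(\frac{30}{7} + 3\right)^{2} = \left(\frac{51}{7}\right)^{2} = \frac{2601}{49}$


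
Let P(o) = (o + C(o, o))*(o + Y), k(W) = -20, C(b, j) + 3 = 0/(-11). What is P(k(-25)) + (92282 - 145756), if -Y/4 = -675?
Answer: -115114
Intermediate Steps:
C(b, j) = -3 (C(b, j) = -3 + 0/(-11) = -3 + 0*(-1/11) = -3 + 0 = -3)
Y = 2700 (Y = -4*(-675) = 2700)
P(o) = (-3 + o)*(2700 + o) (P(o) = (o - 3)*(o + 2700) = (-3 + o)*(2700 + o))
P(k(-25)) + (92282 - 145756) = (-8100 + (-20)² + 2697*(-20)) + (92282 - 145756) = (-8100 + 400 - 53940) - 53474 = -61640 - 53474 = -115114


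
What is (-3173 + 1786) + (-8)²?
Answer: -1323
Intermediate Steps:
(-3173 + 1786) + (-8)² = -1387 + 64 = -1323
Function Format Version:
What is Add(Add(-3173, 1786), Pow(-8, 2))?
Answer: -1323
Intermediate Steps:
Add(Add(-3173, 1786), Pow(-8, 2)) = Add(-1387, 64) = -1323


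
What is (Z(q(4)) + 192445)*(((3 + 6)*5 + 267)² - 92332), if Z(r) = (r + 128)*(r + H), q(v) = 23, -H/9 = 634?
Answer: -3336428256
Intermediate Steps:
H = -5706 (H = -9*634 = -5706)
Z(r) = (-5706 + r)*(128 + r) (Z(r) = (r + 128)*(r - 5706) = (128 + r)*(-5706 + r) = (-5706 + r)*(128 + r))
(Z(q(4)) + 192445)*(((3 + 6)*5 + 267)² - 92332) = ((-730368 + 23² - 5578*23) + 192445)*(((3 + 6)*5 + 267)² - 92332) = ((-730368 + 529 - 128294) + 192445)*((9*5 + 267)² - 92332) = (-858133 + 192445)*((45 + 267)² - 92332) = -665688*(312² - 92332) = -665688*(97344 - 92332) = -665688*5012 = -3336428256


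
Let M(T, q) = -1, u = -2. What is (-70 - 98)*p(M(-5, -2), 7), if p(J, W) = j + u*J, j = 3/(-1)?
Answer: 168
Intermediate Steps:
j = -3 (j = 3*(-1) = -3)
p(J, W) = -3 - 2*J
(-70 - 98)*p(M(-5, -2), 7) = (-70 - 98)*(-3 - 2*(-1)) = -168*(-3 + 2) = -168*(-1) = 168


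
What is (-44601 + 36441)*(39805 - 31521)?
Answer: -67597440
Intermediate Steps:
(-44601 + 36441)*(39805 - 31521) = -8160*8284 = -67597440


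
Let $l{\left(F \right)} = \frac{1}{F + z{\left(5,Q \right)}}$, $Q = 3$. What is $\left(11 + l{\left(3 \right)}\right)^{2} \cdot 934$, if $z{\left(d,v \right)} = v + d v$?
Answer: $\frac{50271616}{441} \approx 1.1399 \cdot 10^{5}$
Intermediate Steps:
$l{\left(F \right)} = \frac{1}{18 + F}$ ($l{\left(F \right)} = \frac{1}{F + 3 \left(1 + 5\right)} = \frac{1}{F + 3 \cdot 6} = \frac{1}{F + 18} = \frac{1}{18 + F}$)
$\left(11 + l{\left(3 \right)}\right)^{2} \cdot 934 = \left(11 + \frac{1}{18 + 3}\right)^{2} \cdot 934 = \left(11 + \frac{1}{21}\right)^{2} \cdot 934 = \left(\frac{232}{21}\right)^{2} \cdot 934 = \frac{53824}{441} \cdot 934 = \frac{50271616}{441}$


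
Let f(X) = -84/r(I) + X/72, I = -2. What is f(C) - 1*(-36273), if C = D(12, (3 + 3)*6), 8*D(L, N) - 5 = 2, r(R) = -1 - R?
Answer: 20844871/576 ≈ 36189.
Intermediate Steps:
D(L, N) = 7/8 (D(L, N) = 5/8 + (⅛)*2 = 5/8 + ¼ = 7/8)
C = 7/8 ≈ 0.87500
f(X) = -84 + X/72 (f(X) = -84/(-1 - 1*(-2)) + X/72 = -84/(-1 + 2) + X*(1/72) = -84/1 + X/72 = -84*1 + X/72 = -84 + X/72)
f(C) - 1*(-36273) = (-84 + (1/72)*(7/8)) - 1*(-36273) = (-84 + 7/576) + 36273 = -48377/576 + 36273 = 20844871/576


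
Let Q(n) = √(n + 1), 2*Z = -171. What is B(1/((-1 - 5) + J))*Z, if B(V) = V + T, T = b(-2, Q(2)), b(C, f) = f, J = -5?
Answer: 171/22 - 171*√3/2 ≈ -140.32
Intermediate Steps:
Z = -171/2 (Z = (½)*(-171) = -171/2 ≈ -85.500)
Q(n) = √(1 + n)
T = √3 (T = √(1 + 2) = √3 ≈ 1.7320)
B(V) = V + √3
B(1/((-1 - 5) + J))*Z = (1/((-1 - 5) - 5) + √3)*(-171/2) = (1/(-6 - 5) + √3)*(-171/2) = (1/(-11) + √3)*(-171/2) = (-1/11 + √3)*(-171/2) = 171/22 - 171*√3/2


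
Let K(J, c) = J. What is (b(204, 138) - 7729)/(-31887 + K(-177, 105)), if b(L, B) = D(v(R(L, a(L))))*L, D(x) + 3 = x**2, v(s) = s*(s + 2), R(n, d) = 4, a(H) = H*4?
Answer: -109163/32064 ≈ -3.4045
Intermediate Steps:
a(H) = 4*H
v(s) = s*(2 + s)
D(x) = -3 + x**2
b(L, B) = 573*L (b(L, B) = (-3 + (4*(2 + 4))**2)*L = (-3 + (4*6)**2)*L = (-3 + 24**2)*L = (-3 + 576)*L = 573*L)
(b(204, 138) - 7729)/(-31887 + K(-177, 105)) = (573*204 - 7729)/(-31887 - 177) = (116892 - 7729)/(-32064) = 109163*(-1/32064) = -109163/32064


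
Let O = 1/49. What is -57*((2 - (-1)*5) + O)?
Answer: -19608/49 ≈ -400.16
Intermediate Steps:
O = 1/49 ≈ 0.020408
-57*((2 - (-1)*5) + O) = -57*((2 - (-1)*5) + 1/49) = -57*((2 - 1*(-5)) + 1/49) = -57*((2 + 5) + 1/49) = -57*(7 + 1/49) = -57*344/49 = -19608/49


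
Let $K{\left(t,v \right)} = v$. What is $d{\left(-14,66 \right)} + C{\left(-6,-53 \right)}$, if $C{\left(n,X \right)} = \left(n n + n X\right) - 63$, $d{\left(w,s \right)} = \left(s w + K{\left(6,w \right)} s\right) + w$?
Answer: $-1571$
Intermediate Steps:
$d{\left(w,s \right)} = w + 2 s w$ ($d{\left(w,s \right)} = \left(s w + w s\right) + w = \left(s w + s w\right) + w = 2 s w + w = w + 2 s w$)
$C{\left(n,X \right)} = -63 + n^{2} + X n$ ($C{\left(n,X \right)} = \left(n^{2} + X n\right) - 63 = -63 + n^{2} + X n$)
$d{\left(-14,66 \right)} + C{\left(-6,-53 \right)} = - 14 \left(1 + 2 \cdot 66\right) - \left(-255 - 36\right) = - 14 \left(1 + 132\right) + \left(-63 + 36 + 318\right) = \left(-14\right) 133 + 291 = -1862 + 291 = -1571$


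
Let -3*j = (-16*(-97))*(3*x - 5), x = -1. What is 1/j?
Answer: 3/12416 ≈ 0.00024162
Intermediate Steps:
j = 12416/3 (j = -(-16*(-97))*(3*(-1) - 5)/3 = -1552*(-3 - 5)/3 = -1552*(-8)/3 = -⅓*(-12416) = 12416/3 ≈ 4138.7)
1/j = 1/(12416/3) = 3/12416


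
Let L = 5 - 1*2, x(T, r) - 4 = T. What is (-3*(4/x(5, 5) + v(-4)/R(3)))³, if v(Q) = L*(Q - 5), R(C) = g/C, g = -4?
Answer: -413493625/1728 ≈ -2.3929e+5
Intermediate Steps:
x(T, r) = 4 + T
L = 3 (L = 5 - 2 = 3)
R(C) = -4/C
v(Q) = -15 + 3*Q (v(Q) = 3*(Q - 5) = 3*(-5 + Q) = -15 + 3*Q)
(-3*(4/x(5, 5) + v(-4)/R(3)))³ = (-3*(4/(4 + 5) + (-15 + 3*(-4))/((-4/3))))³ = (-3*(4/9 + (-15 - 12)/((-4*⅓))))³ = (-3*(4*(⅑) - 27/(-4/3)))³ = (-3*(4/9 - 27*(-¾)))³ = (-3*(4/9 + 81/4))³ = (-3*745/36)³ = (-745/12)³ = -413493625/1728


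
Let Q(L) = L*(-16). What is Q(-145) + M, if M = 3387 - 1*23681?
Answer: -17974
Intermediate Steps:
Q(L) = -16*L
M = -20294 (M = 3387 - 23681 = -20294)
Q(-145) + M = -16*(-145) - 20294 = 2320 - 20294 = -17974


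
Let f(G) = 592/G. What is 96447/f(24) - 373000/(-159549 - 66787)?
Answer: 4094742911/1046804 ≈ 3911.7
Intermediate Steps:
96447/f(24) - 373000/(-159549 - 66787) = 96447/((592/24)) - 373000/(-159549 - 66787) = 96447/((592*(1/24))) - 373000/(-226336) = 96447/(74/3) - 373000*(-1/226336) = 96447*(3/74) + 46625/28292 = 289341/74 + 46625/28292 = 4094742911/1046804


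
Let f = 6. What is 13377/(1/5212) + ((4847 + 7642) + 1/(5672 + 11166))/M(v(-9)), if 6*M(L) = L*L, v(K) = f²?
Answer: 253575768645175/3637008 ≈ 6.9721e+7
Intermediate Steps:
v(K) = 36 (v(K) = 6² = 36)
M(L) = L²/6 (M(L) = (L*L)/6 = L²/6)
13377/(1/5212) + ((4847 + 7642) + 1/(5672 + 11166))/M(v(-9)) = 13377/(1/5212) + ((4847 + 7642) + 1/(5672 + 11166))/(((⅙)*36²)) = 13377/(1/5212) + (12489 + 1/16838)/(((⅙)*1296)) = 13377*5212 + (12489 + 1/16838)/216 = 69720924 + (210289783/16838)*(1/216) = 69720924 + 210289783/3637008 = 253575768645175/3637008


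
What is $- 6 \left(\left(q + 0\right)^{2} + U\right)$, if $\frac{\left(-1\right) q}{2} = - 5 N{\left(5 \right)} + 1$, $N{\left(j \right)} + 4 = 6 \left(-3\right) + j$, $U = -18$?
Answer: $-177396$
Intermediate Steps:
$N{\left(j \right)} = -22 + j$ ($N{\left(j \right)} = -4 + \left(6 \left(-3\right) + j\right) = -4 + \left(-18 + j\right) = -22 + j$)
$q = -172$ ($q = - 2 \left(- 5 \left(-22 + 5\right) + 1\right) = - 2 \left(\left(-5\right) \left(-17\right) + 1\right) = - 2 \left(85 + 1\right) = \left(-2\right) 86 = -172$)
$- 6 \left(\left(q + 0\right)^{2} + U\right) = - 6 \left(\left(-172 + 0\right)^{2} - 18\right) = - 6 \left(\left(-172\right)^{2} - 18\right) = - 6 \left(29584 - 18\right) = \left(-6\right) 29566 = -177396$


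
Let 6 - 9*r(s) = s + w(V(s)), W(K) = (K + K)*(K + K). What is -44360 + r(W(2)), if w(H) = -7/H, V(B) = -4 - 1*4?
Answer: -1064669/24 ≈ -44361.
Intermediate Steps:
V(B) = -8 (V(B) = -4 - 4 = -8)
W(K) = 4*K² (W(K) = (2*K)*(2*K) = 4*K²)
r(s) = 41/72 - s/9 (r(s) = ⅔ - (s - 7/(-8))/9 = ⅔ - (s - 7*(-⅛))/9 = ⅔ - (s + 7/8)/9 = ⅔ - (7/8 + s)/9 = ⅔ + (-7/72 - s/9) = 41/72 - s/9)
-44360 + r(W(2)) = -44360 + (41/72 - 4*2²/9) = -44360 + (41/72 - 4*4/9) = -44360 + (41/72 - ⅑*16) = -44360 + (41/72 - 16/9) = -44360 - 29/24 = -1064669/24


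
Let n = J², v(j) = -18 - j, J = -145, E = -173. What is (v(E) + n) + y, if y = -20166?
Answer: 1014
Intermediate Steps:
n = 21025 (n = (-145)² = 21025)
(v(E) + n) + y = ((-18 - 1*(-173)) + 21025) - 20166 = ((-18 + 173) + 21025) - 20166 = (155 + 21025) - 20166 = 21180 - 20166 = 1014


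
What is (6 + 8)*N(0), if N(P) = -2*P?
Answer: 0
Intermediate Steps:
(6 + 8)*N(0) = (6 + 8)*(-2*0) = 14*0 = 0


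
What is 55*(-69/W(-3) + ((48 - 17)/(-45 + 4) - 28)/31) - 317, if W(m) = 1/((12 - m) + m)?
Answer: -58349092/1271 ≈ -45908.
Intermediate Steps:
W(m) = 1/12
55*(-69/W(-3) + ((48 - 17)/(-45 + 4) - 28)/31) - 317 = 55*(-69/1/12 + ((48 - 17)/(-45 + 4) - 28)/31) - 317 = 55*(-69*12 + (31/(-41) - 28)*(1/31)) - 317 = 55*(-828 + (31*(-1/41) - 28)*(1/31)) - 317 = 55*(-828 + (-31/41 - 28)*(1/31)) - 317 = 55*(-828 - 1179/41*1/31) - 317 = 55*(-828 - 1179/1271) - 317 = 55*(-1053567/1271) - 317 = -57946185/1271 - 317 = -58349092/1271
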